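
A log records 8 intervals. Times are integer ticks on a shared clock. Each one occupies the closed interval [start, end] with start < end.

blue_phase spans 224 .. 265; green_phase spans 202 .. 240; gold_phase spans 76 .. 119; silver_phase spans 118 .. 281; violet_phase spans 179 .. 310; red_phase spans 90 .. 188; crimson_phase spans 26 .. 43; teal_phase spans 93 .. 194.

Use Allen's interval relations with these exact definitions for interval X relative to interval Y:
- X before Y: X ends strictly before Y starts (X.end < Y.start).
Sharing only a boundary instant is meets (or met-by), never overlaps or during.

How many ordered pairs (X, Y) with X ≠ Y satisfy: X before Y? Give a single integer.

Checking all 56 ordered pairs for relation 'before'; matching pairs in alphabetical order:
(crimson_phase, blue_phase): crimson_phase before blue_phase ✓
(crimson_phase, gold_phase): crimson_phase before gold_phase ✓
(crimson_phase, green_phase): crimson_phase before green_phase ✓
(crimson_phase, red_phase): crimson_phase before red_phase ✓
(crimson_phase, silver_phase): crimson_phase before silver_phase ✓
(crimson_phase, teal_phase): crimson_phase before teal_phase ✓
(crimson_phase, violet_phase): crimson_phase before violet_phase ✓
(gold_phase, blue_phase): gold_phase before blue_phase ✓
(gold_phase, green_phase): gold_phase before green_phase ✓
(gold_phase, violet_phase): gold_phase before violet_phase ✓
(red_phase, blue_phase): red_phase before blue_phase ✓
(red_phase, green_phase): red_phase before green_phase ✓
(teal_phase, blue_phase): teal_phase before blue_phase ✓
(teal_phase, green_phase): teal_phase before green_phase ✓
Count: 14.

14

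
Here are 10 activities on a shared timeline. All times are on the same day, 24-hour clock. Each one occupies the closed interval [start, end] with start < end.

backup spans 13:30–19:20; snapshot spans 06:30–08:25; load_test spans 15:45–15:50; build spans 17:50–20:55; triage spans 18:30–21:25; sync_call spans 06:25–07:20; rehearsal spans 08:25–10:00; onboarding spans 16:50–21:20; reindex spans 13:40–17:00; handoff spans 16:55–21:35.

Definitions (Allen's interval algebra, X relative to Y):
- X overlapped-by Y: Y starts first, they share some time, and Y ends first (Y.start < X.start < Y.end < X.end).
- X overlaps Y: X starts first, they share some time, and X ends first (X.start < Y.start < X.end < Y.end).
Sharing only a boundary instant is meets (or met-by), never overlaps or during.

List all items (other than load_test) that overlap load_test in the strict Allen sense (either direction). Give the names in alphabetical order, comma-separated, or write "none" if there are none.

none

Target load_test = [15:45, 15:50].
backup [13:30, 19:20] → contains → no.
build [17:50, 20:55] → after → no.
handoff [16:55, 21:35] → after → no.
onboarding [16:50, 21:20] → after → no.
rehearsal [08:25, 10:00] → before → no.
reindex [13:40, 17:00] → contains → no.
snapshot [06:30, 08:25] → before → no.
sync_call [06:25, 07:20] → before → no.
triage [18:30, 21:25] → after → no.
Result: none.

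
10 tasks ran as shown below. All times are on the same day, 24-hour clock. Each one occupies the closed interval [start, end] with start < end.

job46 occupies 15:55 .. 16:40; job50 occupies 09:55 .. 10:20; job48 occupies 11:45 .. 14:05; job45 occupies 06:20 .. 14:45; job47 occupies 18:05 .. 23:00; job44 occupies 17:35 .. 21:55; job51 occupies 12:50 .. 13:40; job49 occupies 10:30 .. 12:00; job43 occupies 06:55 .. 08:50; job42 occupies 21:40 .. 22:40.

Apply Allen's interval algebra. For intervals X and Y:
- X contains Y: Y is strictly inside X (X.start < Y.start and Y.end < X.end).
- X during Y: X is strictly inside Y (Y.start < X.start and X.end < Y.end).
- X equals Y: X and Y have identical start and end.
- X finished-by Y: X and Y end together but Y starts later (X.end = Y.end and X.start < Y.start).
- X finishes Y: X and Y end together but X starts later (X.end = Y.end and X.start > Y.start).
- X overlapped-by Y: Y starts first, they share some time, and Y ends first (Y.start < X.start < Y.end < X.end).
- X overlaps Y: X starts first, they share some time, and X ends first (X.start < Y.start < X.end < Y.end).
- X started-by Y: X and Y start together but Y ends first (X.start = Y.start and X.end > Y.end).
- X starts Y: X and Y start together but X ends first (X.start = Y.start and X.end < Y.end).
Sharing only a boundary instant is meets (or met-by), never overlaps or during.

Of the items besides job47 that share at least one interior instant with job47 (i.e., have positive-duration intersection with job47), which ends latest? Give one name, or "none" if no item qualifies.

Target job47 = [18:05, 23:00].
job42 [21:40, 22:40] → during → candidate.
job43 [06:55, 08:50] → before → excluded.
job44 [17:35, 21:55] → overlaps → candidate.
job45 [06:20, 14:45] → before → excluded.
job46 [15:55, 16:40] → before → excluded.
job48 [11:45, 14:05] → before → excluded.
job49 [10:30, 12:00] → before → excluded.
job50 [09:55, 10:20] → before → excluded.
job51 [12:50, 13:40] → before → excluded.
Among candidates, latest end is 22:40 → job42.

job42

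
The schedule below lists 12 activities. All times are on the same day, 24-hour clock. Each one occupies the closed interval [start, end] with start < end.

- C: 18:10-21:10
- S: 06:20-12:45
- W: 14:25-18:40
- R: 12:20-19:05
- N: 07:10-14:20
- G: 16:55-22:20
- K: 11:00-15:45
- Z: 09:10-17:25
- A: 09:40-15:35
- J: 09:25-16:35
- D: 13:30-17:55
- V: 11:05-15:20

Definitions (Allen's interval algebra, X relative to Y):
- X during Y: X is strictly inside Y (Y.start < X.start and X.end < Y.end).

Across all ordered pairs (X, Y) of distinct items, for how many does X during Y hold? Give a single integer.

Checking all 132 ordered pairs for relation 'during'; matching pairs in alphabetical order:
(A, J): A during J ✓
(A, Z): A during Z ✓
(C, G): C during G ✓
(D, R): D during R ✓
(J, Z): J during Z ✓
(K, J): K during J ✓
(K, Z): K during Z ✓
(V, A): V during A ✓
(V, J): V during J ✓
(V, K): V during K ✓
(V, Z): V during Z ✓
(W, R): W during R ✓
Count: 12.

12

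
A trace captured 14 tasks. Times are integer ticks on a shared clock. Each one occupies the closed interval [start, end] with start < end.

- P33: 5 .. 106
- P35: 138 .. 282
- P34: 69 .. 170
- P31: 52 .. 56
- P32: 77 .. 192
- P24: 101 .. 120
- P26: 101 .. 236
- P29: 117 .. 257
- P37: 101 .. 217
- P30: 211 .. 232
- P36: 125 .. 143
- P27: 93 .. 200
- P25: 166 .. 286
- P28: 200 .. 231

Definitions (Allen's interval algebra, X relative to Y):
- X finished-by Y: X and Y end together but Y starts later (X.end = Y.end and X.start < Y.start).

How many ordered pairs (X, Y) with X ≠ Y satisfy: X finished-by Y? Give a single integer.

0

Checking all 182 ordered pairs for relation 'finished-by'; matching pairs in alphabetical order:
No pair satisfies it.
Count: 0.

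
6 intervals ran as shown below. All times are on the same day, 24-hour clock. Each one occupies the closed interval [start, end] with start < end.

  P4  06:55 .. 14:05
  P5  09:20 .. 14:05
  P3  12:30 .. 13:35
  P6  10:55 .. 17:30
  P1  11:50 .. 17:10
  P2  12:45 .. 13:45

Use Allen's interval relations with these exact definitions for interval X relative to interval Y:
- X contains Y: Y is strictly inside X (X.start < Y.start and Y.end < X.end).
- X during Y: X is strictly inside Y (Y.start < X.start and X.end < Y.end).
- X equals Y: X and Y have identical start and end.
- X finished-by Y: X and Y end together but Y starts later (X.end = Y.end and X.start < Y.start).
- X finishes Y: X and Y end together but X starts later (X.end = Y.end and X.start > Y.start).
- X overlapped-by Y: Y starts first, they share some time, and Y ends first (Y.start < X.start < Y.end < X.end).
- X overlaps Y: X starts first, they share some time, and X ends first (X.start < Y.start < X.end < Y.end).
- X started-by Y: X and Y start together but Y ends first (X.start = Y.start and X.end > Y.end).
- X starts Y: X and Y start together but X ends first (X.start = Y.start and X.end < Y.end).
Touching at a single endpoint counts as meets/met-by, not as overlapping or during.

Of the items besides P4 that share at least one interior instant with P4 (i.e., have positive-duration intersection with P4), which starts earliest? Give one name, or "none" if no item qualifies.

Target P4 = [06:55, 14:05].
P1 [11:50, 17:10] → overlapped-by → candidate.
P2 [12:45, 13:45] → during → candidate.
P3 [12:30, 13:35] → during → candidate.
P5 [09:20, 14:05] → finishes → candidate.
P6 [10:55, 17:30] → overlapped-by → candidate.
Among candidates, earliest start is 09:20 → P5.

P5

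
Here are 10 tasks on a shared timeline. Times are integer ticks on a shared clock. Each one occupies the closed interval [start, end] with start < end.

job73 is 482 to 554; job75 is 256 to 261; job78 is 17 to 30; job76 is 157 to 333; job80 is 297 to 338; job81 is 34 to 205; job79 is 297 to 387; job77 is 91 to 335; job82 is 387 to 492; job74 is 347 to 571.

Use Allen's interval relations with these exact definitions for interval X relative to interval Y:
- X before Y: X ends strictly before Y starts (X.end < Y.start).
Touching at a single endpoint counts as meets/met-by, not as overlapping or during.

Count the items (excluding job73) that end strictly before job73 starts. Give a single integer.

Target job73 = [482, 554].
job74 [347, 571] → contains → no.
job75 [256, 261] → before → counts.
job76 [157, 333] → before → counts.
job77 [91, 335] → before → counts.
job78 [17, 30] → before → counts.
job79 [297, 387] → before → counts.
job80 [297, 338] → before → counts.
job81 [34, 205] → before → counts.
job82 [387, 492] → overlaps → no.
Total: 7.

7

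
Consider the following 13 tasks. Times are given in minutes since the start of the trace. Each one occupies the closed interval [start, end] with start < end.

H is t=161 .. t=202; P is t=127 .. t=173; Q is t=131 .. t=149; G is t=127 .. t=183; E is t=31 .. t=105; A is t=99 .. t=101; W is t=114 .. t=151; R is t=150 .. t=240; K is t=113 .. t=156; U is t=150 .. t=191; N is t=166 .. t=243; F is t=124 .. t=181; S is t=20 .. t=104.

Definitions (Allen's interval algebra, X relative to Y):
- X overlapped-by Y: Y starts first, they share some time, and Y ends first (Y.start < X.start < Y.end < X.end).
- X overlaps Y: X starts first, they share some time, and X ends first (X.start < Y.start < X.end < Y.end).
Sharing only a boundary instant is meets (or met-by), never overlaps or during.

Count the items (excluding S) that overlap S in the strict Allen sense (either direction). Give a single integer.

1

Target S = [t=20, t=104].
A [t=99, t=101] → during → no.
E [t=31, t=105] → overlapped-by → counts.
F [t=124, t=181] → after → no.
G [t=127, t=183] → after → no.
H [t=161, t=202] → after → no.
K [t=113, t=156] → after → no.
N [t=166, t=243] → after → no.
P [t=127, t=173] → after → no.
Q [t=131, t=149] → after → no.
R [t=150, t=240] → after → no.
U [t=150, t=191] → after → no.
W [t=114, t=151] → after → no.
Total: 1.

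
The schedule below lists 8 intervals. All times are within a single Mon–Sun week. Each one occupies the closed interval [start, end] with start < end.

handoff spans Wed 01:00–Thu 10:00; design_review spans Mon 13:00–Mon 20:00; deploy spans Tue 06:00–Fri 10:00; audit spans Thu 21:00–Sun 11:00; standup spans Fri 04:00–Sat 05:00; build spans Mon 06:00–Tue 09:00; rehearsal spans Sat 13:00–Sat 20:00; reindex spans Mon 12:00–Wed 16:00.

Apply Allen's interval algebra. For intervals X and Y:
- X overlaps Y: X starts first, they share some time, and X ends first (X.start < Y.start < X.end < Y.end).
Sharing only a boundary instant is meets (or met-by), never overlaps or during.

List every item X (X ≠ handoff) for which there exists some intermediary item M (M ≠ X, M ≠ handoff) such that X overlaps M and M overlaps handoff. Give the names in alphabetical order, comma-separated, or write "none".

build

Target handoff = [Wed 01:00, Thu 10:00].
Intermediaries M with M overlaps handoff: reindex.
Via reindex — items with X overlaps reindex: build.
Union: build.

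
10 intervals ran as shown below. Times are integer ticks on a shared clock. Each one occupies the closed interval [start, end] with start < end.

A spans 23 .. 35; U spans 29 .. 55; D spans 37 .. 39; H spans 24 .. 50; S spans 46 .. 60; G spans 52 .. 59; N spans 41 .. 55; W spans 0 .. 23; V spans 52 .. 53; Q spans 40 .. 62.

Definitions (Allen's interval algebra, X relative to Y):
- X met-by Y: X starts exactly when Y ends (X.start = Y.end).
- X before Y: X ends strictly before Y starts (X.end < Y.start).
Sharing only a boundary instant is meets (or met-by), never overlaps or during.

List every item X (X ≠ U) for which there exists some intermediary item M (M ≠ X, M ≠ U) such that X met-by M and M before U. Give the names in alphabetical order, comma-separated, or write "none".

A

Target U = [29, 55].
Intermediaries M with M before U: W.
Via W — items with X met-by W: A.
Union: A.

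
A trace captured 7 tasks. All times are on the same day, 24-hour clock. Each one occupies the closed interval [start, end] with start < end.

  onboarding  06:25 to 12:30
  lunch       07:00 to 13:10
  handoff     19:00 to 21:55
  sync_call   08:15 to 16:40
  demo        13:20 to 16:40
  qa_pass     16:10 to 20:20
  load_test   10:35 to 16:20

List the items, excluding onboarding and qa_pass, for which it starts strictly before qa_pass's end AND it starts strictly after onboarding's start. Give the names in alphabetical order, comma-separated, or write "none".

demo, handoff, load_test, lunch, sync_call

Conditions: its start is strictly before qa_pass's end (X.start < 20:20) AND its start is strictly after onboarding's start (X.start > 06:25).
demo: start 13:20 < 20:20? ✓; start 13:20 > 06:25? ✓ → yes.
handoff: start 19:00 < 20:20? ✓; start 19:00 > 06:25? ✓ → yes.
load_test: start 10:35 < 20:20? ✓; start 10:35 > 06:25? ✓ → yes.
lunch: start 07:00 < 20:20? ✓; start 07:00 > 06:25? ✓ → yes.
sync_call: start 08:15 < 20:20? ✓; start 08:15 > 06:25? ✓ → yes.
Result: demo, handoff, load_test, lunch, sync_call.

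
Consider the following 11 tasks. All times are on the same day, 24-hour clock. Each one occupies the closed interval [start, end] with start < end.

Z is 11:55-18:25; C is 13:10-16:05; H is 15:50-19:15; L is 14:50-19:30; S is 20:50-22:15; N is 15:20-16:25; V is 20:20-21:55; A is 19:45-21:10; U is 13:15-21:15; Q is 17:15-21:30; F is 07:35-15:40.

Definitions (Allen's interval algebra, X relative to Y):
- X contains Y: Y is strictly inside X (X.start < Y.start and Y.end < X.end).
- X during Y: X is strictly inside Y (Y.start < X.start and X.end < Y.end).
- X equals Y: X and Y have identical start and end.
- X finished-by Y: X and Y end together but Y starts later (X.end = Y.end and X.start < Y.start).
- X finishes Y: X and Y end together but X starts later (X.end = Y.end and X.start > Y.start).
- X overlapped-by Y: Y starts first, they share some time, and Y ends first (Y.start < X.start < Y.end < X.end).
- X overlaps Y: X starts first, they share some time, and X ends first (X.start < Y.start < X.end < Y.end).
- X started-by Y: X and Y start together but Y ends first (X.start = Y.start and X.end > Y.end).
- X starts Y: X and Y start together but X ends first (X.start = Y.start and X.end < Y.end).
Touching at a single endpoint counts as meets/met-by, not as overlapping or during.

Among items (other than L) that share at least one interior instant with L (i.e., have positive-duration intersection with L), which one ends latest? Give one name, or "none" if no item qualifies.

Q

Target L = [14:50, 19:30].
A [19:45, 21:10] → after → excluded.
C [13:10, 16:05] → overlaps → candidate.
F [07:35, 15:40] → overlaps → candidate.
H [15:50, 19:15] → during → candidate.
N [15:20, 16:25] → during → candidate.
Q [17:15, 21:30] → overlapped-by → candidate.
S [20:50, 22:15] → after → excluded.
U [13:15, 21:15] → contains → candidate.
V [20:20, 21:55] → after → excluded.
Z [11:55, 18:25] → overlaps → candidate.
Among candidates, latest end is 21:30 → Q.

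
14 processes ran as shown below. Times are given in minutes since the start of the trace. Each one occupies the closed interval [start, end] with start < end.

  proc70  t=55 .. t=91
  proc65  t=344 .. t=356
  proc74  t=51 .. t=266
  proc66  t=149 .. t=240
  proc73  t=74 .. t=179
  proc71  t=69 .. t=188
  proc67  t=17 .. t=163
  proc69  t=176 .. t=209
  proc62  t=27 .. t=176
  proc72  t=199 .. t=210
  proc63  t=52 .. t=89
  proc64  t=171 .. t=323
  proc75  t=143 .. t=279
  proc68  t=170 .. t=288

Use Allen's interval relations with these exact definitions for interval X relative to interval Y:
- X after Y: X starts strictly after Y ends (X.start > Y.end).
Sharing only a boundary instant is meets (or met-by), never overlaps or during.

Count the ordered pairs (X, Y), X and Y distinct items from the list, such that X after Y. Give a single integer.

32

Checking all 182 ordered pairs for relation 'after'; matching pairs in alphabetical order:
(proc64, proc63): proc64 after proc63 ✓
(proc64, proc67): proc64 after proc67 ✓
(proc64, proc70): proc64 after proc70 ✓
(proc65, proc62): proc65 after proc62 ✓
(proc65, proc63): proc65 after proc63 ✓
(proc65, proc64): proc65 after proc64 ✓
(proc65, proc66): proc65 after proc66 ✓
(proc65, proc67): proc65 after proc67 ✓
(proc65, proc68): proc65 after proc68 ✓
(proc65, proc69): proc65 after proc69 ✓
(proc65, proc70): proc65 after proc70 ✓
(proc65, proc71): proc65 after proc71 ✓
(proc65, proc72): proc65 after proc72 ✓
(proc65, proc73): proc65 after proc73 ✓
(proc65, proc74): proc65 after proc74 ✓
(proc65, proc75): proc65 after proc75 ✓
(proc66, proc63): proc66 after proc63 ✓
(proc66, proc70): proc66 after proc70 ✓
(proc68, proc63): proc68 after proc63 ✓
(proc68, proc67): proc68 after proc67 ✓
(proc68, proc70): proc68 after proc70 ✓
(proc69, proc63): proc69 after proc63 ✓
(proc69, proc67): proc69 after proc67 ✓
(proc69, proc70): proc69 after proc70 ✓
... plus 8 further pairs not listed.
Count: 32.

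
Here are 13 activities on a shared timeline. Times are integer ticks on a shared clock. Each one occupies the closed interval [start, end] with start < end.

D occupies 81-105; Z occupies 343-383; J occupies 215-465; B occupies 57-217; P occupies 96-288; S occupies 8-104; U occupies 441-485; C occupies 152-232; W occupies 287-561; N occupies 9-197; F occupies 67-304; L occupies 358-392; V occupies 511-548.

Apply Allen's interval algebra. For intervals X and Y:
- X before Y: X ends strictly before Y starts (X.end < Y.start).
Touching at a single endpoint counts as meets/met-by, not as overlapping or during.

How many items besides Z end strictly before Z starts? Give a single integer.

Target Z = [343, 383].
B [57, 217] → before → counts.
C [152, 232] → before → counts.
D [81, 105] → before → counts.
F [67, 304] → before → counts.
J [215, 465] → contains → no.
L [358, 392] → overlapped-by → no.
N [9, 197] → before → counts.
P [96, 288] → before → counts.
S [8, 104] → before → counts.
U [441, 485] → after → no.
V [511, 548] → after → no.
W [287, 561] → contains → no.
Total: 7.

7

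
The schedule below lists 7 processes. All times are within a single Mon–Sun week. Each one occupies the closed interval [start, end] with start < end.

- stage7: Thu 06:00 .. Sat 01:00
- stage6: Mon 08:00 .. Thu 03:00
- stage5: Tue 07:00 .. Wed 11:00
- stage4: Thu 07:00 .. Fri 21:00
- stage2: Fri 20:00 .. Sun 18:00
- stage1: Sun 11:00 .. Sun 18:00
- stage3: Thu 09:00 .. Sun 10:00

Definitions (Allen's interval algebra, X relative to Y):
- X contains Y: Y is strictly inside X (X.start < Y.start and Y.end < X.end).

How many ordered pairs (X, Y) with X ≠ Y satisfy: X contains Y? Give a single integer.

2

Checking all 42 ordered pairs for relation 'contains'; matching pairs in alphabetical order:
(stage6, stage5): stage6 contains stage5 ✓
(stage7, stage4): stage7 contains stage4 ✓
Count: 2.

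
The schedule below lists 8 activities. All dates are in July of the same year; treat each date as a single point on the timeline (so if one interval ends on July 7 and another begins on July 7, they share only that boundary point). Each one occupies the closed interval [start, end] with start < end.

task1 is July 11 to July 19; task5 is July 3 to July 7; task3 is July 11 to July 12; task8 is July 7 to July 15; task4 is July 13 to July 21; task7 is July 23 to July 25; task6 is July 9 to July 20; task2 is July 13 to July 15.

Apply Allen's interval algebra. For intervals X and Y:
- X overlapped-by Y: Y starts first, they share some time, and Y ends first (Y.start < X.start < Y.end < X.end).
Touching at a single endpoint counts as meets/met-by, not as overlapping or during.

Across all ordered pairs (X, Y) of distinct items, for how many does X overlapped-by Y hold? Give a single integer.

5

Checking all 56 ordered pairs for relation 'overlapped-by'; matching pairs in alphabetical order:
(task1, task8): task1 overlapped-by task8 ✓
(task4, task1): task4 overlapped-by task1 ✓
(task4, task6): task4 overlapped-by task6 ✓
(task4, task8): task4 overlapped-by task8 ✓
(task6, task8): task6 overlapped-by task8 ✓
Count: 5.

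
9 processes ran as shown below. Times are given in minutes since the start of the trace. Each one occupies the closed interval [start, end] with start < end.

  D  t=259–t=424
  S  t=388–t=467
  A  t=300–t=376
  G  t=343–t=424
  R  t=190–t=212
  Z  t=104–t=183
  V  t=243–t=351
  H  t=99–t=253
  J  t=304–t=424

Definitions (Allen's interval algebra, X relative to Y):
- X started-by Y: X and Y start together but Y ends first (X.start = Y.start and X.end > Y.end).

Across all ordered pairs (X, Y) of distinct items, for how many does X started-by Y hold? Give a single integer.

0

Checking all 72 ordered pairs for relation 'started-by'; matching pairs in alphabetical order:
No pair satisfies it.
Count: 0.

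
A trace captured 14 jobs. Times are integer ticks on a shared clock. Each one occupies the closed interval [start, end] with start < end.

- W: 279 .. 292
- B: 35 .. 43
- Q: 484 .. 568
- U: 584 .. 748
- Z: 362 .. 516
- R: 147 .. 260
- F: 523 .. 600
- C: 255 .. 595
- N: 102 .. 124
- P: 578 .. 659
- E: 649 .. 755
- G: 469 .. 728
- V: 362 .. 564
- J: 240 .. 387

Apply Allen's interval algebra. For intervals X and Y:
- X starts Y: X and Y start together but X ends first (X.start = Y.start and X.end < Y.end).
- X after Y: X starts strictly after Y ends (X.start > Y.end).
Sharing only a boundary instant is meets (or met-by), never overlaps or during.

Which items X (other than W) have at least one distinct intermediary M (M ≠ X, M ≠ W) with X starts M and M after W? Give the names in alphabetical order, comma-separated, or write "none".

Z

Target W = [279, 292].
Intermediaries M with M after W: E, F, G, P, Q, U, V, Z.
Via E — items with X starts E: none.
Via F — items with X starts F: none.
Via G — items with X starts G: none.
Via P — items with X starts P: none.
Via Q — items with X starts Q: none.
Via U — items with X starts U: none.
Via V — items with X starts V: Z.
Via Z — items with X starts Z: none.
Union: Z.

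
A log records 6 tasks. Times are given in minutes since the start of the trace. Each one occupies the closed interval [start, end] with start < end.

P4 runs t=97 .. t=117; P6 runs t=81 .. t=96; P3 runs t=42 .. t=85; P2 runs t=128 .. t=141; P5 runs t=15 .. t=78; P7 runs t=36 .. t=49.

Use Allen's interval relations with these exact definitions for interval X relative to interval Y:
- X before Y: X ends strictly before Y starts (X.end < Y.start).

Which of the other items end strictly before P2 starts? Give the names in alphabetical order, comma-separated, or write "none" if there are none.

P3, P4, P5, P6, P7

Target P2 = [t=128, t=141].
P3 [t=42, t=85] → before → yes.
P4 [t=97, t=117] → before → yes.
P5 [t=15, t=78] → before → yes.
P6 [t=81, t=96] → before → yes.
P7 [t=36, t=49] → before → yes.
Result: P3, P4, P5, P6, P7.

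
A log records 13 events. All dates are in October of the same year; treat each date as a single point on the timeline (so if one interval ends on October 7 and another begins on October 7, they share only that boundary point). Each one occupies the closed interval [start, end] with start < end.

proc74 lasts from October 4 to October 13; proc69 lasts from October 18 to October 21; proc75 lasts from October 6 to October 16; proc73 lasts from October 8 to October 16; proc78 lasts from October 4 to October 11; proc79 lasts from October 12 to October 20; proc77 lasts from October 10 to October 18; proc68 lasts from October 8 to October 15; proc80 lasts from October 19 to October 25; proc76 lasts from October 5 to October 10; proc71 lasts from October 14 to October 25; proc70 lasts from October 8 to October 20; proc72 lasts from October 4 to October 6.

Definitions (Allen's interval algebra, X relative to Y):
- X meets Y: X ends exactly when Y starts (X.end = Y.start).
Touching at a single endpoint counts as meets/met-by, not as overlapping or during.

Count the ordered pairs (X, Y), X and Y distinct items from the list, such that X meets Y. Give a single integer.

Checking all 156 ordered pairs for relation 'meets'; matching pairs in alphabetical order:
(proc72, proc75): proc72 meets proc75 ✓
(proc76, proc77): proc76 meets proc77 ✓
(proc77, proc69): proc77 meets proc69 ✓
Count: 3.

3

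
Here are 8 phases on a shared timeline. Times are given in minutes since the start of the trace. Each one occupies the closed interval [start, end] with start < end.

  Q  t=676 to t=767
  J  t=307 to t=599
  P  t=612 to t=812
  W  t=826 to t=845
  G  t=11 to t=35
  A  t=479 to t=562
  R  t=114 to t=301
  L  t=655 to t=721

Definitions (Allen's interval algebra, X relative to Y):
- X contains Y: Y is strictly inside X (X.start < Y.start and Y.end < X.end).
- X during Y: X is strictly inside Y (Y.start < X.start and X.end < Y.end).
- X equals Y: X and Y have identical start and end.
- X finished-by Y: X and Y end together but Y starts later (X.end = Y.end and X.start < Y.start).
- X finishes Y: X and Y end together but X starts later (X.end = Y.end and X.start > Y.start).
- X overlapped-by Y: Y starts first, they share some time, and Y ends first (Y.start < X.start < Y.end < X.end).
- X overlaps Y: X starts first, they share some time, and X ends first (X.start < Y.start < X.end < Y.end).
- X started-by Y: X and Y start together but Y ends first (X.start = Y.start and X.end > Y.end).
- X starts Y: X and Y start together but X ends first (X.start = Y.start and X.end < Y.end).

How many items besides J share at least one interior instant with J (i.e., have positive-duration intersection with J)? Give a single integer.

1

Target J = [t=307, t=599].
A [t=479, t=562] → during → counts.
G [t=11, t=35] → before → no.
L [t=655, t=721] → after → no.
P [t=612, t=812] → after → no.
Q [t=676, t=767] → after → no.
R [t=114, t=301] → before → no.
W [t=826, t=845] → after → no.
Total: 1.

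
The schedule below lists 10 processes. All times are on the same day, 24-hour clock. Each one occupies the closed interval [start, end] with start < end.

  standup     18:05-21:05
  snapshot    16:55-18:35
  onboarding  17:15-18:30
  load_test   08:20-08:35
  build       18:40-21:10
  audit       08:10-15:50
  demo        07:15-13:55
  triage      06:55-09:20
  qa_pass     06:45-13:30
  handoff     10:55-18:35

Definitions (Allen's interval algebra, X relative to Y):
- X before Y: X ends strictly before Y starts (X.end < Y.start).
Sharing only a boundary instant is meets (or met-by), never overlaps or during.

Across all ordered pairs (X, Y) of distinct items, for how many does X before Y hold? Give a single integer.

25

Checking all 90 ordered pairs for relation 'before'; matching pairs in alphabetical order:
(audit, build): audit before build ✓
(audit, onboarding): audit before onboarding ✓
(audit, snapshot): audit before snapshot ✓
(audit, standup): audit before standup ✓
(demo, build): demo before build ✓
(demo, onboarding): demo before onboarding ✓
(demo, snapshot): demo before snapshot ✓
(demo, standup): demo before standup ✓
(handoff, build): handoff before build ✓
(load_test, build): load_test before build ✓
(load_test, handoff): load_test before handoff ✓
(load_test, onboarding): load_test before onboarding ✓
(load_test, snapshot): load_test before snapshot ✓
(load_test, standup): load_test before standup ✓
(onboarding, build): onboarding before build ✓
(qa_pass, build): qa_pass before build ✓
(qa_pass, onboarding): qa_pass before onboarding ✓
(qa_pass, snapshot): qa_pass before snapshot ✓
(qa_pass, standup): qa_pass before standup ✓
(snapshot, build): snapshot before build ✓
(triage, build): triage before build ✓
(triage, handoff): triage before handoff ✓
(triage, onboarding): triage before onboarding ✓
(triage, snapshot): triage before snapshot ✓
... plus 1 further pairs not listed.
Count: 25.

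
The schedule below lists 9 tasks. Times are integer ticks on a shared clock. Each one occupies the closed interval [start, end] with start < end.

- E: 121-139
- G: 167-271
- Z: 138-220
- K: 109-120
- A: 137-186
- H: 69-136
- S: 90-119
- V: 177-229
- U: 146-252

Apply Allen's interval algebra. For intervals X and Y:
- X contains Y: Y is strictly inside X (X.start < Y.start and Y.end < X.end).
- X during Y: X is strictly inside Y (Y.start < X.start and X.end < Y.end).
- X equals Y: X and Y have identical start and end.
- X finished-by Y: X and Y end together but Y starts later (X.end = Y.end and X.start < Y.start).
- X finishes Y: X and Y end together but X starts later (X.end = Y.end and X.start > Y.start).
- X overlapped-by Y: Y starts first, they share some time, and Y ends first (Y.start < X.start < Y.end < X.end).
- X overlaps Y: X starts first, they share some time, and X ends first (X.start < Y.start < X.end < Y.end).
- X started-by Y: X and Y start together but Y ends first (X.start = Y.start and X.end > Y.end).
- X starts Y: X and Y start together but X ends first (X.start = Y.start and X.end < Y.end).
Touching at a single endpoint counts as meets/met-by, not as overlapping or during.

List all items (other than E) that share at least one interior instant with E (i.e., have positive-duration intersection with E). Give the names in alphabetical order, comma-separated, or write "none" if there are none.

Target E = [121, 139].
A [137, 186] → overlapped-by → yes.
G [167, 271] → after → no.
H [69, 136] → overlaps → yes.
K [109, 120] → before → no.
S [90, 119] → before → no.
U [146, 252] → after → no.
V [177, 229] → after → no.
Z [138, 220] → overlapped-by → yes.
Result: A, H, Z.

A, H, Z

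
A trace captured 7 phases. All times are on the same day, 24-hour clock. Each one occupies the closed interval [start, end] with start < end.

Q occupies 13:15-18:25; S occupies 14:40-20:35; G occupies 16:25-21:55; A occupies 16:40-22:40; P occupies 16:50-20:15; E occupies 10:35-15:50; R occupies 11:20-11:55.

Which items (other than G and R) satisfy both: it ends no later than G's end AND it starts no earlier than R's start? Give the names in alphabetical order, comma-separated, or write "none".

P, Q, S

Conditions: its end is no later than G's end (X.end <= 21:55) AND its start is no earlier than R's start (X.start >= 11:20).
A: end 22:40 <= 21:55? ✗; start 16:40 >= 11:20? ✓ → no.
E: end 15:50 <= 21:55? ✓; start 10:35 >= 11:20? ✗ → no.
P: end 20:15 <= 21:55? ✓; start 16:50 >= 11:20? ✓ → yes.
Q: end 18:25 <= 21:55? ✓; start 13:15 >= 11:20? ✓ → yes.
S: end 20:35 <= 21:55? ✓; start 14:40 >= 11:20? ✓ → yes.
Result: P, Q, S.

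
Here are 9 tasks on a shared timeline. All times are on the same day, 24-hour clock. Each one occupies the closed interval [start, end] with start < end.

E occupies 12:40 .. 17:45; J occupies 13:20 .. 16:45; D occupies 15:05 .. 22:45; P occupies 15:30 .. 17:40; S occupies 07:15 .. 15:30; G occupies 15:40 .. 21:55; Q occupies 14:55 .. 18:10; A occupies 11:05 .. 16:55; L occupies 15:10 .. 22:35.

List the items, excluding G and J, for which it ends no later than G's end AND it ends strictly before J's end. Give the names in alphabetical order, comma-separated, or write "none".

Conditions: its end is no later than G's end (X.end <= 21:55) AND its end is strictly before J's end (X.end < 16:45).
A: end 16:55 <= 21:55? ✓; end 16:55 < 16:45? ✗ → no.
D: end 22:45 <= 21:55? ✗; end 22:45 < 16:45? ✗ → no.
E: end 17:45 <= 21:55? ✓; end 17:45 < 16:45? ✗ → no.
L: end 22:35 <= 21:55? ✗; end 22:35 < 16:45? ✗ → no.
P: end 17:40 <= 21:55? ✓; end 17:40 < 16:45? ✗ → no.
Q: end 18:10 <= 21:55? ✓; end 18:10 < 16:45? ✗ → no.
S: end 15:30 <= 21:55? ✓; end 15:30 < 16:45? ✓ → yes.
Result: S.

S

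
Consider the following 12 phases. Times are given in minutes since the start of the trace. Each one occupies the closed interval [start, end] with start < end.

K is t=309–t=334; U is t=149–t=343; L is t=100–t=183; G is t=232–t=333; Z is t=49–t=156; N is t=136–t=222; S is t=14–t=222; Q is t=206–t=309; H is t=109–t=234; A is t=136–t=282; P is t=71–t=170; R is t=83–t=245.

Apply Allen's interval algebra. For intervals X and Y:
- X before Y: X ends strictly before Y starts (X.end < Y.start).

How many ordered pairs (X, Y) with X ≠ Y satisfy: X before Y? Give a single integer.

Checking all 132 ordered pairs for relation 'before'; matching pairs in alphabetical order:
(A, K): A before K ✓
(H, K): H before K ✓
(L, G): L before G ✓
(L, K): L before K ✓
(L, Q): L before Q ✓
(N, G): N before G ✓
(N, K): N before K ✓
(P, G): P before G ✓
(P, K): P before K ✓
(P, Q): P before Q ✓
(R, K): R before K ✓
(S, G): S before G ✓
(S, K): S before K ✓
(Z, G): Z before G ✓
(Z, K): Z before K ✓
(Z, Q): Z before Q ✓
Count: 16.

16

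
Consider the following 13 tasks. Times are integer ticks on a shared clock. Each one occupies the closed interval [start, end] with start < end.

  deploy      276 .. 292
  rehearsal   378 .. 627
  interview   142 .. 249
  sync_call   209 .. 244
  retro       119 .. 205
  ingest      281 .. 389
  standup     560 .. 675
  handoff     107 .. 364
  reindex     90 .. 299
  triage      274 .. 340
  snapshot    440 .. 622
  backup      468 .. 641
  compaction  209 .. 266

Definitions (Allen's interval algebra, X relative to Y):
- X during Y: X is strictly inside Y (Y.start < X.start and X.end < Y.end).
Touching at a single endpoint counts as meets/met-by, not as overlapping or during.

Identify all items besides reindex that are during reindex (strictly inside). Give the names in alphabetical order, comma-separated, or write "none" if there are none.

Target reindex = [90, 299].
backup [468, 641] → after → no.
compaction [209, 266] → during → yes.
deploy [276, 292] → during → yes.
handoff [107, 364] → overlapped-by → no.
ingest [281, 389] → overlapped-by → no.
interview [142, 249] → during → yes.
rehearsal [378, 627] → after → no.
retro [119, 205] → during → yes.
snapshot [440, 622] → after → no.
standup [560, 675] → after → no.
sync_call [209, 244] → during → yes.
triage [274, 340] → overlapped-by → no.
Result: compaction, deploy, interview, retro, sync_call.

compaction, deploy, interview, retro, sync_call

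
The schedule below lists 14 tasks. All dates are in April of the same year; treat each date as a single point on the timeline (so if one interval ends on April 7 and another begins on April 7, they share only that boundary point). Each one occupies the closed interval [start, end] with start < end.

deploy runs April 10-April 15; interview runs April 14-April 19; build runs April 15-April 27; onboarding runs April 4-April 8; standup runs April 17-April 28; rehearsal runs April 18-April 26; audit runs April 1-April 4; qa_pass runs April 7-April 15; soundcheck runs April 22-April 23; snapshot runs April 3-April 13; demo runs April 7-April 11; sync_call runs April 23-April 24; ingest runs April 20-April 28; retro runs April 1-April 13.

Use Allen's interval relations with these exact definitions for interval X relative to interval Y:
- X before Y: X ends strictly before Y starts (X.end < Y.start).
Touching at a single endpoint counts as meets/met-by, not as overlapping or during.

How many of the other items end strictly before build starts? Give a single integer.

Target build = [April 15, April 27].
audit [April 1, April 4] → before → counts.
demo [April 7, April 11] → before → counts.
deploy [April 10, April 15] → meets → no.
ingest [April 20, April 28] → overlapped-by → no.
interview [April 14, April 19] → overlaps → no.
onboarding [April 4, April 8] → before → counts.
qa_pass [April 7, April 15] → meets → no.
rehearsal [April 18, April 26] → during → no.
retro [April 1, April 13] → before → counts.
snapshot [April 3, April 13] → before → counts.
soundcheck [April 22, April 23] → during → no.
standup [April 17, April 28] → overlapped-by → no.
sync_call [April 23, April 24] → during → no.
Total: 5.

5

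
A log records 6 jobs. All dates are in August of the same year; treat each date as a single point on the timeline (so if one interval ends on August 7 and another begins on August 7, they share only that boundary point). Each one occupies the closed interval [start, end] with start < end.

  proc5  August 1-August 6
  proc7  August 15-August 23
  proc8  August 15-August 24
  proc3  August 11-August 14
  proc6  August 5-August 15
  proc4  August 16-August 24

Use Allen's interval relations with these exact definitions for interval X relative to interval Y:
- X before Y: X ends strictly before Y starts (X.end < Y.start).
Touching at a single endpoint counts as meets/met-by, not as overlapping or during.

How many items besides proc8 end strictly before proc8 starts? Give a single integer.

2

Target proc8 = [August 15, August 24].
proc3 [August 11, August 14] → before → counts.
proc4 [August 16, August 24] → finishes → no.
proc5 [August 1, August 6] → before → counts.
proc6 [August 5, August 15] → meets → no.
proc7 [August 15, August 23] → starts → no.
Total: 2.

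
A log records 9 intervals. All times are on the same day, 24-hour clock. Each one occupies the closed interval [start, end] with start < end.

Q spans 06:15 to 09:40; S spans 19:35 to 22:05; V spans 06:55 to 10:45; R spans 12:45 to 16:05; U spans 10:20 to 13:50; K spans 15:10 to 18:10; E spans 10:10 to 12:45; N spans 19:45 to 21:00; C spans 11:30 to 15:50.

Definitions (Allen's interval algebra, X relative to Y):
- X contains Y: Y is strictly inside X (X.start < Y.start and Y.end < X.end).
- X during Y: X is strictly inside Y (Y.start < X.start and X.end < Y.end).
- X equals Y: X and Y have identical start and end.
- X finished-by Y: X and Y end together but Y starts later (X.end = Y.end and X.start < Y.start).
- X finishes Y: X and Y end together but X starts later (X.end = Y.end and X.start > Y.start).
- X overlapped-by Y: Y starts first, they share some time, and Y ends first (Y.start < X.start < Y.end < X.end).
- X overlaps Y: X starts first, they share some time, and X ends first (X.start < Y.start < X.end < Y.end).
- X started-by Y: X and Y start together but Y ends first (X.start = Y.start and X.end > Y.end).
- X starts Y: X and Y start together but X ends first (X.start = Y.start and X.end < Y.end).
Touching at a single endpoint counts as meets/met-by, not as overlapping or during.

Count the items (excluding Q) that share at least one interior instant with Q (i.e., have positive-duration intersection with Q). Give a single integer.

1

Target Q = [06:15, 09:40].
C [11:30, 15:50] → after → no.
E [10:10, 12:45] → after → no.
K [15:10, 18:10] → after → no.
N [19:45, 21:00] → after → no.
R [12:45, 16:05] → after → no.
S [19:35, 22:05] → after → no.
U [10:20, 13:50] → after → no.
V [06:55, 10:45] → overlapped-by → counts.
Total: 1.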